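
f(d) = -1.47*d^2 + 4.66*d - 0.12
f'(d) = 4.66 - 2.94*d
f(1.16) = 3.31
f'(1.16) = 1.25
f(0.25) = 0.95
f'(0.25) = 3.92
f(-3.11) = -28.83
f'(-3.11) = 13.80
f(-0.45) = -2.51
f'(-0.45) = 5.98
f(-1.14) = -7.34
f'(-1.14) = 8.01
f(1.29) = 3.45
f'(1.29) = 0.87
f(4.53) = -9.18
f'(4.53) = -8.66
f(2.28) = 2.86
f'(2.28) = -2.04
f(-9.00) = -161.13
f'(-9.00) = 31.12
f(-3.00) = -27.33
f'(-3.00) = 13.48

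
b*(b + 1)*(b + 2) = b^3 + 3*b^2 + 2*b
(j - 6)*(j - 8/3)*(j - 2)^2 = j^4 - 38*j^3/3 + 164*j^2/3 - 296*j/3 + 64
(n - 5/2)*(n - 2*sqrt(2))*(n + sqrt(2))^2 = n^4 - 5*n^3/2 - 6*n^2 - 4*sqrt(2)*n + 15*n + 10*sqrt(2)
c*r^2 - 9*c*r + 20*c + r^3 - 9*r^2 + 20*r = (c + r)*(r - 5)*(r - 4)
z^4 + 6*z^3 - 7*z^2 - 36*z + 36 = (z - 2)*(z - 1)*(z + 3)*(z + 6)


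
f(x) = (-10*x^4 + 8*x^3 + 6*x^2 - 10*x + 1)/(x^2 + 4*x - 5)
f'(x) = (-2*x - 4)*(-10*x^4 + 8*x^3 + 6*x^2 - 10*x + 1)/(x^2 + 4*x - 5)^2 + (-40*x^3 + 24*x^2 + 12*x - 10)/(x^2 + 4*x - 5) = 2*(-10*x^5 - 56*x^4 + 132*x^3 - 43*x^2 - 31*x + 23)/(x^4 + 8*x^3 + 6*x^2 - 40*x + 25)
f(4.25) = -85.87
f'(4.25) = -50.65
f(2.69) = -26.96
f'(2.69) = -25.37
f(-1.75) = 11.17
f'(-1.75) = -28.12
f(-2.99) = 115.78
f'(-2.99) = -182.94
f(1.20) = -7.48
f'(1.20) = 14.27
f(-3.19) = 158.40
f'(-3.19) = -246.76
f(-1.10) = 0.74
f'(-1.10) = -7.05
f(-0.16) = -0.48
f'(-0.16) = 1.67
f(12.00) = -1030.97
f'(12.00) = -196.06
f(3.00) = -35.56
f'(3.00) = -30.15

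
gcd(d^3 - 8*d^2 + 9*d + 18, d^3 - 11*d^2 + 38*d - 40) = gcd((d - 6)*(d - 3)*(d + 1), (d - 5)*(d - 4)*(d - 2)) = 1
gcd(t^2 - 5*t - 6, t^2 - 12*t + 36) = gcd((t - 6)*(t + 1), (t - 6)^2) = t - 6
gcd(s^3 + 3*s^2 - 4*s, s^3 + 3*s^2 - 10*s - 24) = s + 4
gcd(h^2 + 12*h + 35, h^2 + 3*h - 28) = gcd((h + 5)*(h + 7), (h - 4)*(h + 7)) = h + 7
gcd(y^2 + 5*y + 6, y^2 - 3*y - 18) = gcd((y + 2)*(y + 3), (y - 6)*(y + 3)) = y + 3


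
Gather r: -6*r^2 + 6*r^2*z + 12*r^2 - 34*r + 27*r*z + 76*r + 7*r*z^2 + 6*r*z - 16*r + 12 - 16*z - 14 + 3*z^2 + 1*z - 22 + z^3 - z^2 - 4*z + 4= r^2*(6*z + 6) + r*(7*z^2 + 33*z + 26) + z^3 + 2*z^2 - 19*z - 20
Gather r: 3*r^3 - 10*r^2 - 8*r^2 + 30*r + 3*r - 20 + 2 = 3*r^3 - 18*r^2 + 33*r - 18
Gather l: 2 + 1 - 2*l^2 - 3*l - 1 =-2*l^2 - 3*l + 2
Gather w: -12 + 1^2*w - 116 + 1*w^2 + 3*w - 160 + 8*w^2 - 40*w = 9*w^2 - 36*w - 288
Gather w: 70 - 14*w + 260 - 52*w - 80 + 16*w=250 - 50*w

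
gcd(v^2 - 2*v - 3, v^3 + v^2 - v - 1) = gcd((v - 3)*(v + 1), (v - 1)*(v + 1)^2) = v + 1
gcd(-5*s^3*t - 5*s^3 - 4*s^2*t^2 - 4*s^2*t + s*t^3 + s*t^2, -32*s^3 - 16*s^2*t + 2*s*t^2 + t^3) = 1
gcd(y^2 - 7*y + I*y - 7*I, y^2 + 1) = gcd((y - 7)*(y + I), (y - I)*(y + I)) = y + I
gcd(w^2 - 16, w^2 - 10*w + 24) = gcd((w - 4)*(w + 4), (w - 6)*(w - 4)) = w - 4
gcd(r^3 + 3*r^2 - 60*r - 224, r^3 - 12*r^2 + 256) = r^2 - 4*r - 32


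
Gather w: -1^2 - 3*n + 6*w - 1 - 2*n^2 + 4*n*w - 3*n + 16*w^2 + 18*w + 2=-2*n^2 - 6*n + 16*w^2 + w*(4*n + 24)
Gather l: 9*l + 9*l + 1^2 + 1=18*l + 2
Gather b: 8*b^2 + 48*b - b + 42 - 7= 8*b^2 + 47*b + 35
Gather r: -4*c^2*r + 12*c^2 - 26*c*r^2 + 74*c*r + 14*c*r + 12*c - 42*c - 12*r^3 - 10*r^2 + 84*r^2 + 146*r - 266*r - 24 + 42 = 12*c^2 - 30*c - 12*r^3 + r^2*(74 - 26*c) + r*(-4*c^2 + 88*c - 120) + 18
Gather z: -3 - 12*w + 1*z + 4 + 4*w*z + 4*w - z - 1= 4*w*z - 8*w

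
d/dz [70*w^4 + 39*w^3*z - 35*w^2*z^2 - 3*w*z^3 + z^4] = 39*w^3 - 70*w^2*z - 9*w*z^2 + 4*z^3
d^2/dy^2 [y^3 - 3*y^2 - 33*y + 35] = 6*y - 6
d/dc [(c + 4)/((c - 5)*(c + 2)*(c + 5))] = 2*(-c^3 - 7*c^2 - 8*c + 25)/(c^6 + 4*c^5 - 46*c^4 - 200*c^3 + 425*c^2 + 2500*c + 2500)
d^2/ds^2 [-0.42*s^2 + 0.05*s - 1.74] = -0.840000000000000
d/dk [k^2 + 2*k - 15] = 2*k + 2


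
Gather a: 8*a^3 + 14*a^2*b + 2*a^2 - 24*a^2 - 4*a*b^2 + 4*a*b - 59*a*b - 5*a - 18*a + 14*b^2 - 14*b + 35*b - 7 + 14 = 8*a^3 + a^2*(14*b - 22) + a*(-4*b^2 - 55*b - 23) + 14*b^2 + 21*b + 7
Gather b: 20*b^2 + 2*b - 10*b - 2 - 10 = 20*b^2 - 8*b - 12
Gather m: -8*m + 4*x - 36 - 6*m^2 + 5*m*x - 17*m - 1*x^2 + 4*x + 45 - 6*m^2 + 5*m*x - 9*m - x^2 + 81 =-12*m^2 + m*(10*x - 34) - 2*x^2 + 8*x + 90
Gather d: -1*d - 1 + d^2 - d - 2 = d^2 - 2*d - 3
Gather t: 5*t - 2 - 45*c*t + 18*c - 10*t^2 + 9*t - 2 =18*c - 10*t^2 + t*(14 - 45*c) - 4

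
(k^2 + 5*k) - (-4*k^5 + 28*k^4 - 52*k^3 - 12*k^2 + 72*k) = 4*k^5 - 28*k^4 + 52*k^3 + 13*k^2 - 67*k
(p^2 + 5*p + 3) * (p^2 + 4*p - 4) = p^4 + 9*p^3 + 19*p^2 - 8*p - 12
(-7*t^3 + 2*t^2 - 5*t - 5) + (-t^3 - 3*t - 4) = -8*t^3 + 2*t^2 - 8*t - 9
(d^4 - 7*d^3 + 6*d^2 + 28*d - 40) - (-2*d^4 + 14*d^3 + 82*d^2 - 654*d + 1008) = 3*d^4 - 21*d^3 - 76*d^2 + 682*d - 1048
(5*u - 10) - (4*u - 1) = u - 9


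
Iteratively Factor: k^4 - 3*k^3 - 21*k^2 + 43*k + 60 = (k + 4)*(k^3 - 7*k^2 + 7*k + 15) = (k + 1)*(k + 4)*(k^2 - 8*k + 15) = (k - 3)*(k + 1)*(k + 4)*(k - 5)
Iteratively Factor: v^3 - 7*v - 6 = (v + 2)*(v^2 - 2*v - 3) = (v + 1)*(v + 2)*(v - 3)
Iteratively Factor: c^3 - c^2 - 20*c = (c)*(c^2 - c - 20) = c*(c - 5)*(c + 4)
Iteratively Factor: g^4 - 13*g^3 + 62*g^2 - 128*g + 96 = (g - 4)*(g^3 - 9*g^2 + 26*g - 24) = (g - 4)*(g - 3)*(g^2 - 6*g + 8) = (g - 4)*(g - 3)*(g - 2)*(g - 4)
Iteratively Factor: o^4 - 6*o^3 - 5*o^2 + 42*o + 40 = (o + 1)*(o^3 - 7*o^2 + 2*o + 40) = (o + 1)*(o + 2)*(o^2 - 9*o + 20) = (o - 4)*(o + 1)*(o + 2)*(o - 5)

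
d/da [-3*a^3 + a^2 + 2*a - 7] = -9*a^2 + 2*a + 2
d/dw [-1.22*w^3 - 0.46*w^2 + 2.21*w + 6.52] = -3.66*w^2 - 0.92*w + 2.21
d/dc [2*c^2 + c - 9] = 4*c + 1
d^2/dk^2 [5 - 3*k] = 0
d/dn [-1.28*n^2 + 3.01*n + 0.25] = 3.01 - 2.56*n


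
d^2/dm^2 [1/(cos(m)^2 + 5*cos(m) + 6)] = (-4*sin(m)^4 + 3*sin(m)^2 + 195*cos(m)/4 - 15*cos(3*m)/4 + 39)/((cos(m) + 2)^3*(cos(m) + 3)^3)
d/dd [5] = 0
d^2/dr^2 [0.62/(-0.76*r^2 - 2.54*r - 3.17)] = (0.716224*r^2 + 2.393696*r - 0.62*(1.52*r + 2.54)*(3.04*r + 5.08) + 2.987408)/(0.76*r^2 + 2.54*r + 3.17)^3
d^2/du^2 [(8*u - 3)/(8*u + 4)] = -14/(2*u + 1)^3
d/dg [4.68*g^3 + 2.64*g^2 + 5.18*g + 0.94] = 14.04*g^2 + 5.28*g + 5.18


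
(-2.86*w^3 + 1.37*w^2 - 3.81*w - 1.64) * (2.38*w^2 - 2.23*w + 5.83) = -6.8068*w^5 + 9.6384*w^4 - 28.7967*w^3 + 12.5802*w^2 - 18.5551*w - 9.5612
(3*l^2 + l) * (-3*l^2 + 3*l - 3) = -9*l^4 + 6*l^3 - 6*l^2 - 3*l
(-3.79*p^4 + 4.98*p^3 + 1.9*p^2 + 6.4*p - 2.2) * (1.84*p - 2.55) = -6.9736*p^5 + 18.8277*p^4 - 9.203*p^3 + 6.931*p^2 - 20.368*p + 5.61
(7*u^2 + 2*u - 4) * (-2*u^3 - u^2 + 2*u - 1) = -14*u^5 - 11*u^4 + 20*u^3 + u^2 - 10*u + 4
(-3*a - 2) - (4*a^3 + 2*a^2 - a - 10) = -4*a^3 - 2*a^2 - 2*a + 8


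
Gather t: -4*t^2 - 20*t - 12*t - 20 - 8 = -4*t^2 - 32*t - 28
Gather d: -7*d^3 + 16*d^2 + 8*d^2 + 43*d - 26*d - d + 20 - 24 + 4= -7*d^3 + 24*d^2 + 16*d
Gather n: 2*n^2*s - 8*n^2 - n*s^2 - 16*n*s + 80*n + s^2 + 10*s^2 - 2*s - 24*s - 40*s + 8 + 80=n^2*(2*s - 8) + n*(-s^2 - 16*s + 80) + 11*s^2 - 66*s + 88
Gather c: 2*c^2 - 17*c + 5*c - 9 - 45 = 2*c^2 - 12*c - 54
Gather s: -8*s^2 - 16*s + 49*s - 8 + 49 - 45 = -8*s^2 + 33*s - 4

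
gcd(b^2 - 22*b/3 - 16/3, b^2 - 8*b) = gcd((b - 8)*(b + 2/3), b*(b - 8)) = b - 8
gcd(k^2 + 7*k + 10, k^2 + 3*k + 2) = k + 2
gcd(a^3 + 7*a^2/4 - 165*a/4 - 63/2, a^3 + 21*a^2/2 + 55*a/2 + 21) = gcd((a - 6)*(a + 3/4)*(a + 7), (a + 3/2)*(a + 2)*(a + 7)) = a + 7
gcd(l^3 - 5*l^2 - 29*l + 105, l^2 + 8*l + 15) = l + 5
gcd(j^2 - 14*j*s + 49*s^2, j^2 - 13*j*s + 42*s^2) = -j + 7*s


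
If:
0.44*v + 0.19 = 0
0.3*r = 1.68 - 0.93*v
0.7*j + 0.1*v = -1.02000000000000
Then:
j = -1.40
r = 6.94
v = -0.43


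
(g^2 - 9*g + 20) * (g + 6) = g^3 - 3*g^2 - 34*g + 120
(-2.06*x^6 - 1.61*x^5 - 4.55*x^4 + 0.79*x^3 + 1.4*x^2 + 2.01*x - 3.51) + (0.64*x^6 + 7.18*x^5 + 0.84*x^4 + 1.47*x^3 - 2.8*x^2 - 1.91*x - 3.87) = -1.42*x^6 + 5.57*x^5 - 3.71*x^4 + 2.26*x^3 - 1.4*x^2 + 0.0999999999999999*x - 7.38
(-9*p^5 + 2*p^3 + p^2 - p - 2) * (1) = -9*p^5 + 2*p^3 + p^2 - p - 2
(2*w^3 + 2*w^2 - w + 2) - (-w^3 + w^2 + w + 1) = 3*w^3 + w^2 - 2*w + 1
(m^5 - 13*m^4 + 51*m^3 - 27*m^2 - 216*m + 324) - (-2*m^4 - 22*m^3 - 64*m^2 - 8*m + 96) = m^5 - 11*m^4 + 73*m^3 + 37*m^2 - 208*m + 228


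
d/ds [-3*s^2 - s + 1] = -6*s - 1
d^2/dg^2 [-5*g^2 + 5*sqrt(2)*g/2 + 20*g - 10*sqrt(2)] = -10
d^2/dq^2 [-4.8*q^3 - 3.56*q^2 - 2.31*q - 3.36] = -28.8*q - 7.12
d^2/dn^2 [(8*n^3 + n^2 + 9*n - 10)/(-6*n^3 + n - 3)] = 4*(-18*n^6 - 558*n^5 + 1503*n^4 + 32*n^3 + 432*n^2 - 378*n - 13)/(216*n^9 - 108*n^7 + 324*n^6 + 18*n^5 - 108*n^4 + 161*n^3 + 9*n^2 - 27*n + 27)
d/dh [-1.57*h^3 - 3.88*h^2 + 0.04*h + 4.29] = -4.71*h^2 - 7.76*h + 0.04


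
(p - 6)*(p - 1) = p^2 - 7*p + 6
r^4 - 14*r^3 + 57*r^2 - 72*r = r*(r - 8)*(r - 3)^2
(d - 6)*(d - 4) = d^2 - 10*d + 24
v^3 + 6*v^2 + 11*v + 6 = (v + 1)*(v + 2)*(v + 3)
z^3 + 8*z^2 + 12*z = z*(z + 2)*(z + 6)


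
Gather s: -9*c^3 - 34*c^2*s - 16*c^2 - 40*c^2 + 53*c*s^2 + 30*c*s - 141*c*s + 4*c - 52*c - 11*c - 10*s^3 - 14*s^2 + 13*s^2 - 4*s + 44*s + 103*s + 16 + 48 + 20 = -9*c^3 - 56*c^2 - 59*c - 10*s^3 + s^2*(53*c - 1) + s*(-34*c^2 - 111*c + 143) + 84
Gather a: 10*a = 10*a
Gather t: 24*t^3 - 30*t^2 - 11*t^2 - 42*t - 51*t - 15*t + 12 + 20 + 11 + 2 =24*t^3 - 41*t^2 - 108*t + 45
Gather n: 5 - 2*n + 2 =7 - 2*n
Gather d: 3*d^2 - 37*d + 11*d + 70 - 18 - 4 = 3*d^2 - 26*d + 48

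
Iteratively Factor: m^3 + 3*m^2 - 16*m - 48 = (m - 4)*(m^2 + 7*m + 12) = (m - 4)*(m + 4)*(m + 3)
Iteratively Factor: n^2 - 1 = (n - 1)*(n + 1)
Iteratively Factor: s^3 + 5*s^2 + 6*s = (s + 2)*(s^2 + 3*s) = s*(s + 2)*(s + 3)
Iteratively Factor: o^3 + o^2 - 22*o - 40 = (o + 4)*(o^2 - 3*o - 10) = (o - 5)*(o + 4)*(o + 2)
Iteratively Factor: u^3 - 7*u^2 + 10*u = (u - 5)*(u^2 - 2*u) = u*(u - 5)*(u - 2)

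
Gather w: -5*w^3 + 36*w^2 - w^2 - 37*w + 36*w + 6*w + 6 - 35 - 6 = -5*w^3 + 35*w^2 + 5*w - 35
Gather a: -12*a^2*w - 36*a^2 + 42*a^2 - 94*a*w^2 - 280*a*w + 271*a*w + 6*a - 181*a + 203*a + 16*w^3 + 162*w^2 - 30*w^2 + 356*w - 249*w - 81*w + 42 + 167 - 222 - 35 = a^2*(6 - 12*w) + a*(-94*w^2 - 9*w + 28) + 16*w^3 + 132*w^2 + 26*w - 48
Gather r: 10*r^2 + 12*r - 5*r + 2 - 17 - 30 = 10*r^2 + 7*r - 45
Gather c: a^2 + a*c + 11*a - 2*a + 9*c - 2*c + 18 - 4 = a^2 + 9*a + c*(a + 7) + 14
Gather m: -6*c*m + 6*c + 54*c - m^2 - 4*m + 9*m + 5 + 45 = 60*c - m^2 + m*(5 - 6*c) + 50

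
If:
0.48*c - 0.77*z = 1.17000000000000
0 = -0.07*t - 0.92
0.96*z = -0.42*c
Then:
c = 1.43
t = -13.14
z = -0.63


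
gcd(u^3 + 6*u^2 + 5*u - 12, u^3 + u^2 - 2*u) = u - 1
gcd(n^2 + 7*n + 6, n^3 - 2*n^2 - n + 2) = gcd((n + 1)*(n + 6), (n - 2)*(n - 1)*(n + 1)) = n + 1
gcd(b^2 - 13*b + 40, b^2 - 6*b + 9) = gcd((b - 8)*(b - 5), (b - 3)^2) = 1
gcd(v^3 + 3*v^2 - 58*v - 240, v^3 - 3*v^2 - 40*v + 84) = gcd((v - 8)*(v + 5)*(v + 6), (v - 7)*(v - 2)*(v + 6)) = v + 6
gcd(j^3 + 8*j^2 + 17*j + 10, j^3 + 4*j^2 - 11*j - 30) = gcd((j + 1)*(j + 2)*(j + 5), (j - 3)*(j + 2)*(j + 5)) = j^2 + 7*j + 10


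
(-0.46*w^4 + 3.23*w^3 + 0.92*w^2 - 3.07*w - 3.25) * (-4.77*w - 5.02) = 2.1942*w^5 - 13.0979*w^4 - 20.603*w^3 + 10.0255*w^2 + 30.9139*w + 16.315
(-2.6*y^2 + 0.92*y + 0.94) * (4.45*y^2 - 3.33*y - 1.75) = -11.57*y^4 + 12.752*y^3 + 5.6694*y^2 - 4.7402*y - 1.645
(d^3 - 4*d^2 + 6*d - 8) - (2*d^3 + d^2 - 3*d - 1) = -d^3 - 5*d^2 + 9*d - 7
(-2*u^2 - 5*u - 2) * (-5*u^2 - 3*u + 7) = 10*u^4 + 31*u^3 + 11*u^2 - 29*u - 14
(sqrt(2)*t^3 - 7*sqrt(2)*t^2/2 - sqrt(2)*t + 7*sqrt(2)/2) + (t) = sqrt(2)*t^3 - 7*sqrt(2)*t^2/2 - sqrt(2)*t + t + 7*sqrt(2)/2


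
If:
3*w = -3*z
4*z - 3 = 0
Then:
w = -3/4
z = 3/4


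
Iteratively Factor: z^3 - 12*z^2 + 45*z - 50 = (z - 5)*(z^2 - 7*z + 10) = (z - 5)^2*(z - 2)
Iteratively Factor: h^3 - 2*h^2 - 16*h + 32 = (h - 2)*(h^2 - 16) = (h - 2)*(h + 4)*(h - 4)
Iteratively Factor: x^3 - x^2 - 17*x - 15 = (x + 1)*(x^2 - 2*x - 15) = (x - 5)*(x + 1)*(x + 3)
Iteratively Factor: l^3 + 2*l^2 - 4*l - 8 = (l + 2)*(l^2 - 4) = (l - 2)*(l + 2)*(l + 2)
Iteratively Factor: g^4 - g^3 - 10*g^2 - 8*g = (g + 1)*(g^3 - 2*g^2 - 8*g) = g*(g + 1)*(g^2 - 2*g - 8) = g*(g + 1)*(g + 2)*(g - 4)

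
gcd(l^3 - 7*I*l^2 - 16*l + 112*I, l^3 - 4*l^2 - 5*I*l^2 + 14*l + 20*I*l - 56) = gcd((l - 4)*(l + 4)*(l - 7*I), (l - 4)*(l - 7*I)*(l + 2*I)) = l^2 + l*(-4 - 7*I) + 28*I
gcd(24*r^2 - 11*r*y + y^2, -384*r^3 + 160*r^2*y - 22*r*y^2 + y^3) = -8*r + y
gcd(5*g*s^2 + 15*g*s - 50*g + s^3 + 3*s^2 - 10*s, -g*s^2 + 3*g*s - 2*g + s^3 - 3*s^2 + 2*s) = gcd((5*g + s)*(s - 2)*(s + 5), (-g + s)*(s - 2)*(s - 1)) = s - 2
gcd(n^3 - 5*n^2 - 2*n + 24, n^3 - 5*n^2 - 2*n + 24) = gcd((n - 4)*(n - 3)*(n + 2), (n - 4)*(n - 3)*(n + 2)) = n^3 - 5*n^2 - 2*n + 24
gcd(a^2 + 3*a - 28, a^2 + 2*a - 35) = a + 7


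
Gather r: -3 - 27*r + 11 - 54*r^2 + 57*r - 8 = -54*r^2 + 30*r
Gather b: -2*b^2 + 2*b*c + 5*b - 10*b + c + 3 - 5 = -2*b^2 + b*(2*c - 5) + c - 2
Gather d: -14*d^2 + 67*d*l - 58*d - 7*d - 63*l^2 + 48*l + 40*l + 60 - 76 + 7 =-14*d^2 + d*(67*l - 65) - 63*l^2 + 88*l - 9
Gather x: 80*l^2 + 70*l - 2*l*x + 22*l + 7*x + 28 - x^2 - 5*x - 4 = 80*l^2 + 92*l - x^2 + x*(2 - 2*l) + 24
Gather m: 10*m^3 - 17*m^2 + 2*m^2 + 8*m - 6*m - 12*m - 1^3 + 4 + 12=10*m^3 - 15*m^2 - 10*m + 15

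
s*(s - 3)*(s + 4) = s^3 + s^2 - 12*s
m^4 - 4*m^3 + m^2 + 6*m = m*(m - 3)*(m - 2)*(m + 1)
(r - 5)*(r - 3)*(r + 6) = r^3 - 2*r^2 - 33*r + 90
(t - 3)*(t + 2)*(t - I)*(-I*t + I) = -I*t^4 - t^3 + 2*I*t^3 + 2*t^2 + 5*I*t^2 + 5*t - 6*I*t - 6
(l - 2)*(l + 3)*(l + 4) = l^3 + 5*l^2 - 2*l - 24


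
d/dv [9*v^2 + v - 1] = 18*v + 1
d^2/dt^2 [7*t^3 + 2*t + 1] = 42*t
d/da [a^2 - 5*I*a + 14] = 2*a - 5*I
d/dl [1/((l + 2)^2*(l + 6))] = -(3*l + 14)/((l + 2)^3*(l + 6)^2)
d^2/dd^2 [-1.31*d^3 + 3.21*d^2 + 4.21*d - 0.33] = 6.42 - 7.86*d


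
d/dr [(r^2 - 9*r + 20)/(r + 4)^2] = (17*r - 76)/(r^3 + 12*r^2 + 48*r + 64)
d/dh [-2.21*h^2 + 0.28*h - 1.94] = 0.28 - 4.42*h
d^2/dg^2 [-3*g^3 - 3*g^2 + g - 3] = -18*g - 6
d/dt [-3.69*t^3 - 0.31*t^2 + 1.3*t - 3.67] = -11.07*t^2 - 0.62*t + 1.3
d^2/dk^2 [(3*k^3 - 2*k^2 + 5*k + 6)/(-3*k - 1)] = 2*(-27*k^3 - 27*k^2 - 9*k - 37)/(27*k^3 + 27*k^2 + 9*k + 1)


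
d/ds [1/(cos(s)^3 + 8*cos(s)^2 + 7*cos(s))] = (3*sin(s) + 7*sin(s)/cos(s)^2 + 16*tan(s))/((cos(s) + 1)^2*(cos(s) + 7)^2)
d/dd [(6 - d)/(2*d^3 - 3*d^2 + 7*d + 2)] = (-2*d^3 + 3*d^2 - 7*d + (d - 6)*(6*d^2 - 6*d + 7) - 2)/(2*d^3 - 3*d^2 + 7*d + 2)^2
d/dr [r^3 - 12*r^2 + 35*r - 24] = 3*r^2 - 24*r + 35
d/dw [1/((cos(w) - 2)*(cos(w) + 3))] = (sin(w) + sin(2*w))/((cos(w) - 2)^2*(cos(w) + 3)^2)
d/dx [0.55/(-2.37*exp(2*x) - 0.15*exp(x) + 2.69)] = (2.607*exp(x) + 0.0825)*exp(x)/(2.37*exp(2*x) + 0.15*exp(x) - 2.69)^2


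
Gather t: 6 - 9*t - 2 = 4 - 9*t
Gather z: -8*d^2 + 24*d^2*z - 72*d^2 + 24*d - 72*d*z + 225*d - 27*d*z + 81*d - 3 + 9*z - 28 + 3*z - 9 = -80*d^2 + 330*d + z*(24*d^2 - 99*d + 12) - 40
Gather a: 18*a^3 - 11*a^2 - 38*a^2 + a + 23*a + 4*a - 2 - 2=18*a^3 - 49*a^2 + 28*a - 4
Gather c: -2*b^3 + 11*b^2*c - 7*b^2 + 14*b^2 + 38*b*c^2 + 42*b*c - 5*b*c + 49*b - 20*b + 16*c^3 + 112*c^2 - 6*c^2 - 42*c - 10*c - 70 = -2*b^3 + 7*b^2 + 29*b + 16*c^3 + c^2*(38*b + 106) + c*(11*b^2 + 37*b - 52) - 70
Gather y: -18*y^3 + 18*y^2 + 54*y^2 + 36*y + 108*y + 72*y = -18*y^3 + 72*y^2 + 216*y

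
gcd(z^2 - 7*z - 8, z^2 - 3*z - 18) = 1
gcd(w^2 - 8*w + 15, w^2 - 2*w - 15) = w - 5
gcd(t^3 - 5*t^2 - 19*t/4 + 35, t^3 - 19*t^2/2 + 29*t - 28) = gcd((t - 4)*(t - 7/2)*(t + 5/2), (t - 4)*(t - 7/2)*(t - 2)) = t^2 - 15*t/2 + 14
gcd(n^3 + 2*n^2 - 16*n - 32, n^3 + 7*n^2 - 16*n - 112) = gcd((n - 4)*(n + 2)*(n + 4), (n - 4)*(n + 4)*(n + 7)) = n^2 - 16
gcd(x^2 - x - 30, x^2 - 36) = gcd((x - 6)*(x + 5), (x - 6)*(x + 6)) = x - 6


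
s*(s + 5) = s^2 + 5*s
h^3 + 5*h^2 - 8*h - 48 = (h - 3)*(h + 4)^2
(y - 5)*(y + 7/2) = y^2 - 3*y/2 - 35/2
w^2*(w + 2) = w^3 + 2*w^2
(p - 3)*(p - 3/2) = p^2 - 9*p/2 + 9/2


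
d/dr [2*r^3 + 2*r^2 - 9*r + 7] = 6*r^2 + 4*r - 9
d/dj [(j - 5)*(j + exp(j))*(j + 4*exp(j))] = (j - 5)*(j + exp(j))*(4*exp(j) + 1) + (j - 5)*(j + 4*exp(j))*(exp(j) + 1) + (j + exp(j))*(j + 4*exp(j))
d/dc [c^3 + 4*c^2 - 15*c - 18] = 3*c^2 + 8*c - 15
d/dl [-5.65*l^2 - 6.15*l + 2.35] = -11.3*l - 6.15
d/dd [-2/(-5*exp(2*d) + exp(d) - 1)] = (2 - 20*exp(d))*exp(d)/(5*exp(2*d) - exp(d) + 1)^2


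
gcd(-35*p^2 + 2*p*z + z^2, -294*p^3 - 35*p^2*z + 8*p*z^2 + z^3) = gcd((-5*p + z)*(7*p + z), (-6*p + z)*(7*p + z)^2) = 7*p + z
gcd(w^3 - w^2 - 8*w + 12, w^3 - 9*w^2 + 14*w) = w - 2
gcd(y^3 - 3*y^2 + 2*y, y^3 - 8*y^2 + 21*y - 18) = y - 2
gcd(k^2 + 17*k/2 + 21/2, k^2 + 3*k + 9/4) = k + 3/2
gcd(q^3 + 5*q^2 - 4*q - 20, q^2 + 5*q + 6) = q + 2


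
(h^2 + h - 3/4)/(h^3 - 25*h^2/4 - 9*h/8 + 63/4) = 2*(2*h - 1)/(4*h^2 - 31*h + 42)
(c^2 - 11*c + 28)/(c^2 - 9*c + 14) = (c - 4)/(c - 2)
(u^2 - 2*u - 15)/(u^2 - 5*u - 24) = (u - 5)/(u - 8)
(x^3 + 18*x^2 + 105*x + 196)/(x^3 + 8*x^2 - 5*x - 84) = (x + 7)/(x - 3)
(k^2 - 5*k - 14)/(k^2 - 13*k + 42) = (k + 2)/(k - 6)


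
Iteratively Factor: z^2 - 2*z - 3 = (z + 1)*(z - 3)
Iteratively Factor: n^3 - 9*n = (n - 3)*(n^2 + 3*n) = n*(n - 3)*(n + 3)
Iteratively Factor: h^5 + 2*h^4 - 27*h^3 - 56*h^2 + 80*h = (h + 4)*(h^4 - 2*h^3 - 19*h^2 + 20*h) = (h - 1)*(h + 4)*(h^3 - h^2 - 20*h) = (h - 5)*(h - 1)*(h + 4)*(h^2 + 4*h) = h*(h - 5)*(h - 1)*(h + 4)*(h + 4)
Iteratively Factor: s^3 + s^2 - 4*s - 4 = (s + 2)*(s^2 - s - 2) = (s - 2)*(s + 2)*(s + 1)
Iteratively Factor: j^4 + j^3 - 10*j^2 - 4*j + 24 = (j - 2)*(j^3 + 3*j^2 - 4*j - 12) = (j - 2)*(j + 2)*(j^2 + j - 6) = (j - 2)*(j + 2)*(j + 3)*(j - 2)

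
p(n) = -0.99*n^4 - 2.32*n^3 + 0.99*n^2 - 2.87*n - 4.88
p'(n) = -3.96*n^3 - 6.96*n^2 + 1.98*n - 2.87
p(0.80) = -8.14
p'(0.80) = -7.77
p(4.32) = -530.65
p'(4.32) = -443.47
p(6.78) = -2793.86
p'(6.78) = -1543.58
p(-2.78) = 1.46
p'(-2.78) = 22.92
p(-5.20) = -360.83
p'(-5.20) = 355.44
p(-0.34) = -3.71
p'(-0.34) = -4.19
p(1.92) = -36.62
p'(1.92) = -52.75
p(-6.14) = -819.96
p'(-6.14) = 639.23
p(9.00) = -8137.19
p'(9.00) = -3435.65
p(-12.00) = -16347.56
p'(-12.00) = 5814.01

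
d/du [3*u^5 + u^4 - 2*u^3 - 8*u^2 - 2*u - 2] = 15*u^4 + 4*u^3 - 6*u^2 - 16*u - 2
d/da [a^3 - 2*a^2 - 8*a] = 3*a^2 - 4*a - 8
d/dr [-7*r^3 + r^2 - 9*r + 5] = -21*r^2 + 2*r - 9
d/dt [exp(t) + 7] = exp(t)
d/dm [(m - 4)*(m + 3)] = 2*m - 1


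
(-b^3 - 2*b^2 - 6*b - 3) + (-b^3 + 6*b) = -2*b^3 - 2*b^2 - 3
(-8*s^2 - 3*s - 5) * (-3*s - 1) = 24*s^3 + 17*s^2 + 18*s + 5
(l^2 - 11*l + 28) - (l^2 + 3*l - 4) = 32 - 14*l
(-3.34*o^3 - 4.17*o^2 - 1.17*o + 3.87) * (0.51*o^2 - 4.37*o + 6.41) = -1.7034*o^5 + 12.4691*o^4 - 3.7832*o^3 - 19.6431*o^2 - 24.4116*o + 24.8067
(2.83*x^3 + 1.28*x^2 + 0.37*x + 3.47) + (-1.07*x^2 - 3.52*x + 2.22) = 2.83*x^3 + 0.21*x^2 - 3.15*x + 5.69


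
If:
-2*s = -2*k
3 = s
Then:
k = 3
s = 3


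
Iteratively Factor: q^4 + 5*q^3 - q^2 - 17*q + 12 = (q - 1)*(q^3 + 6*q^2 + 5*q - 12) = (q - 1)*(q + 3)*(q^2 + 3*q - 4) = (q - 1)*(q + 3)*(q + 4)*(q - 1)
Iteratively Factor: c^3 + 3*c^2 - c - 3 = (c - 1)*(c^2 + 4*c + 3) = (c - 1)*(c + 1)*(c + 3)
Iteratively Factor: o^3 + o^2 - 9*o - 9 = (o - 3)*(o^2 + 4*o + 3) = (o - 3)*(o + 3)*(o + 1)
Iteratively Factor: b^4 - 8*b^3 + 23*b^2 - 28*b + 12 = (b - 1)*(b^3 - 7*b^2 + 16*b - 12) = (b - 2)*(b - 1)*(b^2 - 5*b + 6) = (b - 2)^2*(b - 1)*(b - 3)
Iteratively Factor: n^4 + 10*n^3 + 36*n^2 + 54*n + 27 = (n + 3)*(n^3 + 7*n^2 + 15*n + 9) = (n + 1)*(n + 3)*(n^2 + 6*n + 9) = (n + 1)*(n + 3)^2*(n + 3)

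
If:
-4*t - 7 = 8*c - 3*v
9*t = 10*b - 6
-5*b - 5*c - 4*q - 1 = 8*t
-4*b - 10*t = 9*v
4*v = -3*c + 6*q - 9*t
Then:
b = 15951/15128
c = -22897/15128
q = -20751/30256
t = 3819/7564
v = -1947/1891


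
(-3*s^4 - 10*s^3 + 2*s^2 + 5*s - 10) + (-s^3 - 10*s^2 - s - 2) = -3*s^4 - 11*s^3 - 8*s^2 + 4*s - 12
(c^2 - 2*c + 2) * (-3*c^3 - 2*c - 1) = -3*c^5 + 6*c^4 - 8*c^3 + 3*c^2 - 2*c - 2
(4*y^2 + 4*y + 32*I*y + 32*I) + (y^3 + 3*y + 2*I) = y^3 + 4*y^2 + 7*y + 32*I*y + 34*I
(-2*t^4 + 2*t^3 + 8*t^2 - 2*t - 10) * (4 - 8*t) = 16*t^5 - 24*t^4 - 56*t^3 + 48*t^2 + 72*t - 40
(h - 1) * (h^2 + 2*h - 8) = h^3 + h^2 - 10*h + 8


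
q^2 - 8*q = q*(q - 8)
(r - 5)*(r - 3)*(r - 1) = r^3 - 9*r^2 + 23*r - 15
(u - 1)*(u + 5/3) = u^2 + 2*u/3 - 5/3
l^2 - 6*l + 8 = (l - 4)*(l - 2)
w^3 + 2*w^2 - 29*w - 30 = (w - 5)*(w + 1)*(w + 6)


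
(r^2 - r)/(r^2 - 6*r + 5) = r/(r - 5)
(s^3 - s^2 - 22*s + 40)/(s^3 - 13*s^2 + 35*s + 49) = (s^3 - s^2 - 22*s + 40)/(s^3 - 13*s^2 + 35*s + 49)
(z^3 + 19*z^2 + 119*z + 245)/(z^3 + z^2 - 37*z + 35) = (z^2 + 12*z + 35)/(z^2 - 6*z + 5)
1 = 1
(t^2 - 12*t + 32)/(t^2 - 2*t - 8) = (t - 8)/(t + 2)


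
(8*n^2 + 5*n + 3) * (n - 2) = 8*n^3 - 11*n^2 - 7*n - 6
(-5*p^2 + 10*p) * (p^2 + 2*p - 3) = -5*p^4 + 35*p^2 - 30*p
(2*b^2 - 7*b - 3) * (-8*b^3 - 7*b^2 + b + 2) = -16*b^5 + 42*b^4 + 75*b^3 + 18*b^2 - 17*b - 6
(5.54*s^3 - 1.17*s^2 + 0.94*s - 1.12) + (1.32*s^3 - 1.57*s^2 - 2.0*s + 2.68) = 6.86*s^3 - 2.74*s^2 - 1.06*s + 1.56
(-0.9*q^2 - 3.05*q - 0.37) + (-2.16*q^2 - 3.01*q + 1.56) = -3.06*q^2 - 6.06*q + 1.19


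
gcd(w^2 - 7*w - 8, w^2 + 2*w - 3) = 1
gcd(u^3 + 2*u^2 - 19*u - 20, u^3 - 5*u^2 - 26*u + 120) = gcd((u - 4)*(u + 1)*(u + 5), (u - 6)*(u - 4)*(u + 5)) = u^2 + u - 20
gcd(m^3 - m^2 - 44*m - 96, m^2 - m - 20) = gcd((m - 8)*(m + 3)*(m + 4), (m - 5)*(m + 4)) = m + 4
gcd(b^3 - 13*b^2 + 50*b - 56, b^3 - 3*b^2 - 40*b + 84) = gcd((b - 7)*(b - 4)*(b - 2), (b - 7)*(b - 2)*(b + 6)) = b^2 - 9*b + 14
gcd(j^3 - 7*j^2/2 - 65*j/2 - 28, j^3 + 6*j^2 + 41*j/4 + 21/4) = j^2 + 9*j/2 + 7/2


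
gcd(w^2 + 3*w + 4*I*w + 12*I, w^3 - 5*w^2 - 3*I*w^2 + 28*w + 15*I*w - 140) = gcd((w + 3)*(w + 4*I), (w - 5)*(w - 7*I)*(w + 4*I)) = w + 4*I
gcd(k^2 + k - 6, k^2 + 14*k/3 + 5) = k + 3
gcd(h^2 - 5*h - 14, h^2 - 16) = 1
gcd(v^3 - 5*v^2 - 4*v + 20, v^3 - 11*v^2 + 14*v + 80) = v^2 - 3*v - 10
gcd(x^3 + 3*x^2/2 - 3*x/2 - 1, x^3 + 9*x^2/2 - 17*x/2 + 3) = x - 1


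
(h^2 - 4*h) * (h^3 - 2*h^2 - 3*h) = h^5 - 6*h^4 + 5*h^3 + 12*h^2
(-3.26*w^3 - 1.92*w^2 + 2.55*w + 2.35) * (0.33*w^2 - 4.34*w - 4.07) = -1.0758*w^5 + 13.5148*w^4 + 22.4425*w^3 - 2.4771*w^2 - 20.5775*w - 9.5645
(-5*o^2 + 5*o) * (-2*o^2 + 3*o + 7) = 10*o^4 - 25*o^3 - 20*o^2 + 35*o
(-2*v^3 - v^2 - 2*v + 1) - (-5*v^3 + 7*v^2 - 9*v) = 3*v^3 - 8*v^2 + 7*v + 1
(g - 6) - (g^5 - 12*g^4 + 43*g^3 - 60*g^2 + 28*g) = -g^5 + 12*g^4 - 43*g^3 + 60*g^2 - 27*g - 6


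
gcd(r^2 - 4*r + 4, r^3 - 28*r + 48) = r - 2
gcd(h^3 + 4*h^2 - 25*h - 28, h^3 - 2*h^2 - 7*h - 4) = h^2 - 3*h - 4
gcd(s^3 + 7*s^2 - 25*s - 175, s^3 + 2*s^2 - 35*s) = s^2 + 2*s - 35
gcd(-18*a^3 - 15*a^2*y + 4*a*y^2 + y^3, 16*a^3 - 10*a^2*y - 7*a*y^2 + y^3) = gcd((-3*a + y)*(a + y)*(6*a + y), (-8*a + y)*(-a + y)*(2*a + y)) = 1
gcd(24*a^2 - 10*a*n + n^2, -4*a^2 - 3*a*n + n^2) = 4*a - n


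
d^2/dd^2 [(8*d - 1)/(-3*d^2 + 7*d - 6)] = 2*(-(6*d - 7)^2*(8*d - 1) + (72*d - 59)*(3*d^2 - 7*d + 6))/(3*d^2 - 7*d + 6)^3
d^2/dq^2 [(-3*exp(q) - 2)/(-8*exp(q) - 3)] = (56*exp(q) - 21)*exp(q)/(512*exp(3*q) + 576*exp(2*q) + 216*exp(q) + 27)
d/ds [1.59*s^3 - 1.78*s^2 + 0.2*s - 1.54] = 4.77*s^2 - 3.56*s + 0.2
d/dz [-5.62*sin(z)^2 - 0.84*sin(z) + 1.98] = -(11.24*sin(z) + 0.84)*cos(z)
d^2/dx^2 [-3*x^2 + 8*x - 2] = -6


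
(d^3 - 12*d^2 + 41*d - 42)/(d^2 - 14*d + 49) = (d^2 - 5*d + 6)/(d - 7)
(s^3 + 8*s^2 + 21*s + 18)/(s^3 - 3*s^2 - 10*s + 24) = (s^2 + 5*s + 6)/(s^2 - 6*s + 8)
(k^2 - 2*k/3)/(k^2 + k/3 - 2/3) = k/(k + 1)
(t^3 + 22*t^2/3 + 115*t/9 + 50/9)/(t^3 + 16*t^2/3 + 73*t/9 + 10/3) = (t + 5)/(t + 3)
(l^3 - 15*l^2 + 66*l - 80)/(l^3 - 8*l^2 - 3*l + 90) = (l^2 - 10*l + 16)/(l^2 - 3*l - 18)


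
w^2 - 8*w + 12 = (w - 6)*(w - 2)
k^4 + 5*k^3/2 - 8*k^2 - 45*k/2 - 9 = (k - 3)*(k + 1/2)*(k + 2)*(k + 3)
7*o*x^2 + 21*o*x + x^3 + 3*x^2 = x*(7*o + x)*(x + 3)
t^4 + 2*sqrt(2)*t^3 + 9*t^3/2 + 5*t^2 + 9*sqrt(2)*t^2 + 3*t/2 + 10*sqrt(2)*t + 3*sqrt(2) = (t + 1/2)*(t + 1)*(t + 3)*(t + 2*sqrt(2))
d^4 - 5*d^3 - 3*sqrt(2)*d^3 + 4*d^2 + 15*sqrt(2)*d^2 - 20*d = d*(d - 5)*(d - 2*sqrt(2))*(d - sqrt(2))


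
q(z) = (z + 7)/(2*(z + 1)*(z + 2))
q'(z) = 1/(2*(z + 1)*(z + 2)) - (z + 7)/(2*(z + 1)*(z + 2)^2) - (z + 7)/(2*(z + 1)^2*(z + 2)) = (-z^2 - 14*z - 19)/(2*(z^4 + 6*z^3 + 13*z^2 + 12*z + 4))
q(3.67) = 0.20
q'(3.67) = -0.06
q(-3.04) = 0.93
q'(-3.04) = 1.59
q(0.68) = 0.85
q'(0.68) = -0.71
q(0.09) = 1.56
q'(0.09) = -1.95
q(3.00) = 0.25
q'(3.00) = -0.09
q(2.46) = 0.31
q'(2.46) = -0.12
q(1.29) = 0.55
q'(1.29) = -0.34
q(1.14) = 0.61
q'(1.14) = -0.40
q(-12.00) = -0.02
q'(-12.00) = 0.00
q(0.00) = 1.75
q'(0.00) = -2.38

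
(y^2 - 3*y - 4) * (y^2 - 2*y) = y^4 - 5*y^3 + 2*y^2 + 8*y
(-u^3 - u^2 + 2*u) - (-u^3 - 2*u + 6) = -u^2 + 4*u - 6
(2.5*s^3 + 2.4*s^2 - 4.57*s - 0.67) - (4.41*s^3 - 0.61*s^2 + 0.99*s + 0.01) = -1.91*s^3 + 3.01*s^2 - 5.56*s - 0.68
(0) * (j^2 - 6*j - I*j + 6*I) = 0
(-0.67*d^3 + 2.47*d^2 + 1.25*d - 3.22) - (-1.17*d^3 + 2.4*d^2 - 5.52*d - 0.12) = 0.5*d^3 + 0.0700000000000003*d^2 + 6.77*d - 3.1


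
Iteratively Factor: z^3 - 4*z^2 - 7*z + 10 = (z - 5)*(z^2 + z - 2) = (z - 5)*(z - 1)*(z + 2)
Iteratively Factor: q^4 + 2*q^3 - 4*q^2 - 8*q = (q + 2)*(q^3 - 4*q) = q*(q + 2)*(q^2 - 4) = q*(q + 2)^2*(q - 2)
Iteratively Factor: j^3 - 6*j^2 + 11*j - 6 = (j - 2)*(j^2 - 4*j + 3) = (j - 3)*(j - 2)*(j - 1)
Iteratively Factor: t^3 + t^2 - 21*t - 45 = (t - 5)*(t^2 + 6*t + 9) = (t - 5)*(t + 3)*(t + 3)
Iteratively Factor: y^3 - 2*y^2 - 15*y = (y + 3)*(y^2 - 5*y) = (y - 5)*(y + 3)*(y)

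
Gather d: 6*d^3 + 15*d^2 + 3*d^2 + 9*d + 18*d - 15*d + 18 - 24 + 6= 6*d^3 + 18*d^2 + 12*d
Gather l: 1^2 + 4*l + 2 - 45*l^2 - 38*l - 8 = -45*l^2 - 34*l - 5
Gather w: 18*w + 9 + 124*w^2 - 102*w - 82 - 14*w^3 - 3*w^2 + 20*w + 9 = -14*w^3 + 121*w^2 - 64*w - 64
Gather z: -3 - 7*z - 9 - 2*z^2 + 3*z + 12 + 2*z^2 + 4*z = 0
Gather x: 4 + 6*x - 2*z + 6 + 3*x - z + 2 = 9*x - 3*z + 12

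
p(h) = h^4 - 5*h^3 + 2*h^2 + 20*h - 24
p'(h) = 4*h^3 - 15*h^2 + 4*h + 20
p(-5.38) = 1542.67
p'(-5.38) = -1058.57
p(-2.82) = 110.87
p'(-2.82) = -200.27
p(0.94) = -6.80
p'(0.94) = 13.83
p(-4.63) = 882.08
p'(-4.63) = -717.08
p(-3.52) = 301.97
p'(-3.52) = -354.39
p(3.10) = 0.62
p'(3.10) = 7.41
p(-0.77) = -35.58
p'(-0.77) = 6.20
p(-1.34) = -31.95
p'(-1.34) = -21.92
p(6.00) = 384.00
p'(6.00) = 368.00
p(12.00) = 12600.00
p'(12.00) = 4820.00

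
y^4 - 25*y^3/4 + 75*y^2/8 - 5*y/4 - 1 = (y - 4)*(y - 2)*(y - 1/2)*(y + 1/4)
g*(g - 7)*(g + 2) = g^3 - 5*g^2 - 14*g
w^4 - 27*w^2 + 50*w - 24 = (w - 4)*(w - 1)^2*(w + 6)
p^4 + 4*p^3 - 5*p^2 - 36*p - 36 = (p - 3)*(p + 2)^2*(p + 3)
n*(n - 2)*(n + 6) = n^3 + 4*n^2 - 12*n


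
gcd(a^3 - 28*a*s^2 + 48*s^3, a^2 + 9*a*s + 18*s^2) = a + 6*s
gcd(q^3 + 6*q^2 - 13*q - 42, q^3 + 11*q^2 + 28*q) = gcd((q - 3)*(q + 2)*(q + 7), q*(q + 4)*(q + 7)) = q + 7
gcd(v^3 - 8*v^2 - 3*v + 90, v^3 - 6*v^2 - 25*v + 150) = v^2 - 11*v + 30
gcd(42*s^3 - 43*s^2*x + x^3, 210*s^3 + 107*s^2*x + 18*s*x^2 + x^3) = 7*s + x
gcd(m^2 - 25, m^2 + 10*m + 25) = m + 5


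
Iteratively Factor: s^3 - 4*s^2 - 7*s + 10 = (s - 1)*(s^2 - 3*s - 10) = (s - 5)*(s - 1)*(s + 2)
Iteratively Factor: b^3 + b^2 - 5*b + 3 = (b + 3)*(b^2 - 2*b + 1) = (b - 1)*(b + 3)*(b - 1)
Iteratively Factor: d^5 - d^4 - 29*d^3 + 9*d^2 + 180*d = (d + 3)*(d^4 - 4*d^3 - 17*d^2 + 60*d) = (d - 5)*(d + 3)*(d^3 + d^2 - 12*d) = d*(d - 5)*(d + 3)*(d^2 + d - 12) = d*(d - 5)*(d - 3)*(d + 3)*(d + 4)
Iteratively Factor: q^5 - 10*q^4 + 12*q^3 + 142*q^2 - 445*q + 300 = (q - 5)*(q^4 - 5*q^3 - 13*q^2 + 77*q - 60) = (q - 5)^2*(q^3 - 13*q + 12) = (q - 5)^2*(q - 1)*(q^2 + q - 12) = (q - 5)^2*(q - 1)*(q + 4)*(q - 3)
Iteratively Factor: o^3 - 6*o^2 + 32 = (o - 4)*(o^2 - 2*o - 8) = (o - 4)^2*(o + 2)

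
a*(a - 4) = a^2 - 4*a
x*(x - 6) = x^2 - 6*x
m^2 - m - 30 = (m - 6)*(m + 5)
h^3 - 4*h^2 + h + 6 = (h - 3)*(h - 2)*(h + 1)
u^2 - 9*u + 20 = (u - 5)*(u - 4)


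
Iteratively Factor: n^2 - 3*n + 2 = (n - 1)*(n - 2)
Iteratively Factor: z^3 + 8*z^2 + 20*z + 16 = (z + 2)*(z^2 + 6*z + 8) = (z + 2)*(z + 4)*(z + 2)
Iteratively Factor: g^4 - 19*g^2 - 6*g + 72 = (g + 3)*(g^3 - 3*g^2 - 10*g + 24) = (g + 3)^2*(g^2 - 6*g + 8) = (g - 4)*(g + 3)^2*(g - 2)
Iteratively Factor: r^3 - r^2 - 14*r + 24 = (r - 3)*(r^2 + 2*r - 8) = (r - 3)*(r + 4)*(r - 2)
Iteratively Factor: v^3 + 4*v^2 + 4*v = (v)*(v^2 + 4*v + 4) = v*(v + 2)*(v + 2)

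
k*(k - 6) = k^2 - 6*k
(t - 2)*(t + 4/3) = t^2 - 2*t/3 - 8/3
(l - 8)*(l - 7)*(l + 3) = l^3 - 12*l^2 + 11*l + 168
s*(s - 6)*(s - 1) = s^3 - 7*s^2 + 6*s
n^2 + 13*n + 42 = (n + 6)*(n + 7)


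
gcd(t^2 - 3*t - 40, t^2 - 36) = 1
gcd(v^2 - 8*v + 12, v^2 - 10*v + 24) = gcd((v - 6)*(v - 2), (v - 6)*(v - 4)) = v - 6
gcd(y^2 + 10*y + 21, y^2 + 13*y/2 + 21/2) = y + 3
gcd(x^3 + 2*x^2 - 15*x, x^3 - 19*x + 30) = x^2 + 2*x - 15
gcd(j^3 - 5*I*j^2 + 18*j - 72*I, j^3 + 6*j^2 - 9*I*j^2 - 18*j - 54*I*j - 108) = j^2 - 9*I*j - 18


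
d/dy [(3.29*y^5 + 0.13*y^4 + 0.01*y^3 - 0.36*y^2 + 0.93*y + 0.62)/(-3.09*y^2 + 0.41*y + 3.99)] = (-30.4983*y^6 + 4.5922*y^5 + 65.7645*y^4 + 2.083*y^3 + 2.8458*y^2 + 0.9588*y + 3.4565)/(9.5481*y^4 - 2.5338*y^3 - 24.4901*y^2 + 3.2718*y + 15.9201)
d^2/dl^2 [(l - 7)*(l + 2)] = 2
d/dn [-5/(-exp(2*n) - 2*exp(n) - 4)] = -10*(exp(n) + 1)*exp(n)/(exp(2*n) + 2*exp(n) + 4)^2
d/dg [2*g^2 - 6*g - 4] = 4*g - 6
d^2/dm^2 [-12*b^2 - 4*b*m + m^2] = 2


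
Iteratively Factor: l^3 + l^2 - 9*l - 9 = (l - 3)*(l^2 + 4*l + 3) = (l - 3)*(l + 1)*(l + 3)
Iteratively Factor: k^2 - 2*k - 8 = (k + 2)*(k - 4)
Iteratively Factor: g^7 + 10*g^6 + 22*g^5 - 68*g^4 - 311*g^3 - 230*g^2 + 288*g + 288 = (g - 1)*(g^6 + 11*g^5 + 33*g^4 - 35*g^3 - 346*g^2 - 576*g - 288) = (g - 1)*(g + 2)*(g^5 + 9*g^4 + 15*g^3 - 65*g^2 - 216*g - 144) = (g - 1)*(g + 2)*(g + 4)*(g^4 + 5*g^3 - 5*g^2 - 45*g - 36) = (g - 1)*(g + 2)*(g + 3)*(g + 4)*(g^3 + 2*g^2 - 11*g - 12) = (g - 1)*(g + 2)*(g + 3)*(g + 4)^2*(g^2 - 2*g - 3) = (g - 3)*(g - 1)*(g + 2)*(g + 3)*(g + 4)^2*(g + 1)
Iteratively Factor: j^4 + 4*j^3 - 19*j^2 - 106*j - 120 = (j + 3)*(j^3 + j^2 - 22*j - 40) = (j + 3)*(j + 4)*(j^2 - 3*j - 10) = (j - 5)*(j + 3)*(j + 4)*(j + 2)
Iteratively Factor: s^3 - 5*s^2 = (s - 5)*(s^2) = s*(s - 5)*(s)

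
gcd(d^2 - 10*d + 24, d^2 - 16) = d - 4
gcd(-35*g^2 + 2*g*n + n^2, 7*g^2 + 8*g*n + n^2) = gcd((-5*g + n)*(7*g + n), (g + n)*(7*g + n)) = 7*g + n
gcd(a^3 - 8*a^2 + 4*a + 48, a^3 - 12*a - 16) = a^2 - 2*a - 8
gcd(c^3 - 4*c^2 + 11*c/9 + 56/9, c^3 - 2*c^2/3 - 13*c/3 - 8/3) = c^2 - 5*c/3 - 8/3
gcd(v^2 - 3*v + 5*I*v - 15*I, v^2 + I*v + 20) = v + 5*I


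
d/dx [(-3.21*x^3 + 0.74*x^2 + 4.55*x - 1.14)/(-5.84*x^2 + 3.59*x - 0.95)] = (18.7464*x^4 - 23.0478*x^3 + 38.3771*x^2 - 14.7212*x - 0.229900000000001)/(34.1056*x^4 - 41.9312*x^3 + 23.9841*x^2 - 6.821*x + 0.9025)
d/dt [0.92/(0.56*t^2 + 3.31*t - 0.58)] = (-1.0304*t - 3.0452)/(0.56*t^2 + 3.31*t - 0.58)^2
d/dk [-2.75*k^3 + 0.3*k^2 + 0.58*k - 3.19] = -8.25*k^2 + 0.6*k + 0.58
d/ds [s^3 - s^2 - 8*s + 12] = 3*s^2 - 2*s - 8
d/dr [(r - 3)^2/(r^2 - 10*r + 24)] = 2*(-2*r^2 + 15*r - 27)/(r^4 - 20*r^3 + 148*r^2 - 480*r + 576)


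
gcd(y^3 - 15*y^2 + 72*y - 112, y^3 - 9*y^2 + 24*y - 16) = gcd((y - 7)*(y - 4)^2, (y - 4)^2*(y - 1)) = y^2 - 8*y + 16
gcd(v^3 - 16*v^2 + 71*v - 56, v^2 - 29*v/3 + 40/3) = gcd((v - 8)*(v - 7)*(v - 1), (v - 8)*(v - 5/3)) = v - 8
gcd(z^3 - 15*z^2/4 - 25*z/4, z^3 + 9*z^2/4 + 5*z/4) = z^2 + 5*z/4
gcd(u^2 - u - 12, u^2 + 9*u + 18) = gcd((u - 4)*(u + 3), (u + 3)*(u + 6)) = u + 3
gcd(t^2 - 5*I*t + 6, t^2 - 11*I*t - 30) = t - 6*I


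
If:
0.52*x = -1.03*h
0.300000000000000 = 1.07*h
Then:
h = 0.28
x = -0.56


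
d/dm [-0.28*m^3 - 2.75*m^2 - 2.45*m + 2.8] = -0.84*m^2 - 5.5*m - 2.45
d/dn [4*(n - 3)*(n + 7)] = 8*n + 16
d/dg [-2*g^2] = -4*g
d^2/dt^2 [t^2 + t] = 2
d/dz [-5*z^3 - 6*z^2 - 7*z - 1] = -15*z^2 - 12*z - 7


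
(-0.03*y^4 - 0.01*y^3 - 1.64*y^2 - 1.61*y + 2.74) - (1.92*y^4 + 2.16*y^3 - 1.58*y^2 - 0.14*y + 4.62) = -1.95*y^4 - 2.17*y^3 - 0.0599999999999998*y^2 - 1.47*y - 1.88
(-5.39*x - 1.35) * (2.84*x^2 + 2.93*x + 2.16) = -15.3076*x^3 - 19.6267*x^2 - 15.5979*x - 2.916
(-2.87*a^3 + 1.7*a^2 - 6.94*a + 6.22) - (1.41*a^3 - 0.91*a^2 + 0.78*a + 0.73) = -4.28*a^3 + 2.61*a^2 - 7.72*a + 5.49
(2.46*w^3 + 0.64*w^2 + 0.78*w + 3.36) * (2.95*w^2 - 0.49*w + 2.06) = 7.257*w^5 + 0.6826*w^4 + 7.055*w^3 + 10.8482*w^2 - 0.0395999999999999*w + 6.9216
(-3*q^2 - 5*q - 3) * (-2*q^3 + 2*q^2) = 6*q^5 + 4*q^4 - 4*q^3 - 6*q^2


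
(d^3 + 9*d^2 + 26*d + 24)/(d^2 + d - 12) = (d^2 + 5*d + 6)/(d - 3)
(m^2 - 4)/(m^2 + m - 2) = (m - 2)/(m - 1)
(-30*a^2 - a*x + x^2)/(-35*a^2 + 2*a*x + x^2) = (-30*a^2 - a*x + x^2)/(-35*a^2 + 2*a*x + x^2)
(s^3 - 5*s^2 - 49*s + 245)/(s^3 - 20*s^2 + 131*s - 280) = (s + 7)/(s - 8)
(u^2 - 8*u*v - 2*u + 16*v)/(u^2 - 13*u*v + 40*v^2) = (u - 2)/(u - 5*v)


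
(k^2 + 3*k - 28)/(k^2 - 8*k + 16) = (k + 7)/(k - 4)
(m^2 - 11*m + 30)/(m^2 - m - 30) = (m - 5)/(m + 5)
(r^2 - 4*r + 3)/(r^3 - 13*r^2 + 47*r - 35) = (r - 3)/(r^2 - 12*r + 35)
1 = 1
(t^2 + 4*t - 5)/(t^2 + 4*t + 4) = (t^2 + 4*t - 5)/(t^2 + 4*t + 4)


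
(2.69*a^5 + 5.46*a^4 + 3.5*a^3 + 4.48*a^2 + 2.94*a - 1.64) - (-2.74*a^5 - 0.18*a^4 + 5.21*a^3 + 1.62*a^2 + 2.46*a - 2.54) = 5.43*a^5 + 5.64*a^4 - 1.71*a^3 + 2.86*a^2 + 0.48*a + 0.9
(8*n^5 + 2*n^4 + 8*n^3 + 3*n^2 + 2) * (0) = 0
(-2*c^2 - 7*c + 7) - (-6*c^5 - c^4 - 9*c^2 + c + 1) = 6*c^5 + c^4 + 7*c^2 - 8*c + 6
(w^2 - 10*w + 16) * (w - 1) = w^3 - 11*w^2 + 26*w - 16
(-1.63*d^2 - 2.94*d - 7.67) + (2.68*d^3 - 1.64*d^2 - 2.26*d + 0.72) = 2.68*d^3 - 3.27*d^2 - 5.2*d - 6.95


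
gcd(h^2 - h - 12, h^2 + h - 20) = h - 4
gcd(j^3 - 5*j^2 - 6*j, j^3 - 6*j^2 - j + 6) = j^2 - 5*j - 6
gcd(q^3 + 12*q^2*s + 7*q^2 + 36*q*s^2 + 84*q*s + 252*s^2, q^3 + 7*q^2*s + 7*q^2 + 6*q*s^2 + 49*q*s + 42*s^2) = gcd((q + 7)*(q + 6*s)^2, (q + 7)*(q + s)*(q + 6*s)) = q^2 + 6*q*s + 7*q + 42*s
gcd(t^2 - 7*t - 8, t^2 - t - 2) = t + 1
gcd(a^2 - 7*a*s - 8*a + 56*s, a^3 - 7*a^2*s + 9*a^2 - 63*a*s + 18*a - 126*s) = -a + 7*s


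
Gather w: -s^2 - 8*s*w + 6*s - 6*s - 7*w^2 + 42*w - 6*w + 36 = -s^2 - 7*w^2 + w*(36 - 8*s) + 36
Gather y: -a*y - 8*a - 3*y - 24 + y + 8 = -8*a + y*(-a - 2) - 16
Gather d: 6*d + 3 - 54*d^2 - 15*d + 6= -54*d^2 - 9*d + 9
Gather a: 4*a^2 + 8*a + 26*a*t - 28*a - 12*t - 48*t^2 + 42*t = 4*a^2 + a*(26*t - 20) - 48*t^2 + 30*t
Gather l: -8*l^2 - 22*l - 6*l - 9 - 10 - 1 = -8*l^2 - 28*l - 20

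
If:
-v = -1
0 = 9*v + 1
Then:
No Solution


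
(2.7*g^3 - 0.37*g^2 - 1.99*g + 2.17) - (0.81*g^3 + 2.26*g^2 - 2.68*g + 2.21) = 1.89*g^3 - 2.63*g^2 + 0.69*g - 0.04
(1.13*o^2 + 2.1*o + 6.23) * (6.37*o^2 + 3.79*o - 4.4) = 7.1981*o^4 + 17.6597*o^3 + 42.6721*o^2 + 14.3717*o - 27.412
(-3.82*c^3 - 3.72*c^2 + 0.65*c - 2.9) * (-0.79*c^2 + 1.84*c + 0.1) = 3.0178*c^5 - 4.09*c^4 - 7.7403*c^3 + 3.115*c^2 - 5.271*c - 0.29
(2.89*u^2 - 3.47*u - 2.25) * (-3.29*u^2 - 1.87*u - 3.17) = -9.5081*u^4 + 6.012*u^3 + 4.7301*u^2 + 15.2074*u + 7.1325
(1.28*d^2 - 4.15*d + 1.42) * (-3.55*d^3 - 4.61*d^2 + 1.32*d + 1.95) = -4.544*d^5 + 8.8317*d^4 + 15.7801*d^3 - 9.5282*d^2 - 6.2181*d + 2.769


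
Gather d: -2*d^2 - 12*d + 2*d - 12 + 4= -2*d^2 - 10*d - 8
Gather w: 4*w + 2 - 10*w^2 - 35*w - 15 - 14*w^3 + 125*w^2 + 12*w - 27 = -14*w^3 + 115*w^2 - 19*w - 40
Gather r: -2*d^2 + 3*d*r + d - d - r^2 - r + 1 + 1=-2*d^2 - r^2 + r*(3*d - 1) + 2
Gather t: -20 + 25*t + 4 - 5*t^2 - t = -5*t^2 + 24*t - 16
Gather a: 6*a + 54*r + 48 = 6*a + 54*r + 48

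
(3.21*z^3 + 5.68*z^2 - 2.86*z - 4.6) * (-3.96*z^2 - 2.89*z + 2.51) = -12.7116*z^5 - 31.7697*z^4 + 2.9675*z^3 + 40.7382*z^2 + 6.1154*z - 11.546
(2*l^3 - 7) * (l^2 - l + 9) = 2*l^5 - 2*l^4 + 18*l^3 - 7*l^2 + 7*l - 63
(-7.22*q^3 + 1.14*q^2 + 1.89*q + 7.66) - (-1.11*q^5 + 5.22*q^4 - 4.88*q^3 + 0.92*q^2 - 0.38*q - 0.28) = 1.11*q^5 - 5.22*q^4 - 2.34*q^3 + 0.22*q^2 + 2.27*q + 7.94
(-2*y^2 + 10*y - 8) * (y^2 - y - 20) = -2*y^4 + 12*y^3 + 22*y^2 - 192*y + 160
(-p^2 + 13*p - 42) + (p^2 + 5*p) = 18*p - 42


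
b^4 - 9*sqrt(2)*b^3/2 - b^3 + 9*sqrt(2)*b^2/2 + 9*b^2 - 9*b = b*(b - 1)*(b - 3*sqrt(2))*(b - 3*sqrt(2)/2)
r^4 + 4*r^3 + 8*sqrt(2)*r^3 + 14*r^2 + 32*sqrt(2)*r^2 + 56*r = r*(r + 4)*(r + sqrt(2))*(r + 7*sqrt(2))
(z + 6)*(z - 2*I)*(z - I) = z^3 + 6*z^2 - 3*I*z^2 - 2*z - 18*I*z - 12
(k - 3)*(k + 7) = k^2 + 4*k - 21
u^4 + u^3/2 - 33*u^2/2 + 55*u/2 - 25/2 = (u - 5/2)*(u - 1)^2*(u + 5)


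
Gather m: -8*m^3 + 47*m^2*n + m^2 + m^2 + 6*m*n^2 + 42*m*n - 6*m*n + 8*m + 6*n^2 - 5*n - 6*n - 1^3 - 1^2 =-8*m^3 + m^2*(47*n + 2) + m*(6*n^2 + 36*n + 8) + 6*n^2 - 11*n - 2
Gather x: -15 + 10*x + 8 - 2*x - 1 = 8*x - 8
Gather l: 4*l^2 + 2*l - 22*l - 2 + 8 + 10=4*l^2 - 20*l + 16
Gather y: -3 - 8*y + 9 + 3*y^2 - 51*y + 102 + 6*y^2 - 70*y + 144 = 9*y^2 - 129*y + 252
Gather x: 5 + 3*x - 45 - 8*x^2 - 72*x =-8*x^2 - 69*x - 40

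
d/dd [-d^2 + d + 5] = 1 - 2*d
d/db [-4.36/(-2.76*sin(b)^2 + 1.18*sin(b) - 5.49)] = (5.1448 - 24.0672*sin(b))*cos(b)/(2.76*sin(b)^2 - 1.18*sin(b) + 5.49)^2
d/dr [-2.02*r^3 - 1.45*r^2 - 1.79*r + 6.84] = -6.06*r^2 - 2.9*r - 1.79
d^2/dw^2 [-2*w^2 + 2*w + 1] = -4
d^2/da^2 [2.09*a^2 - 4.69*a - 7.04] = 4.18000000000000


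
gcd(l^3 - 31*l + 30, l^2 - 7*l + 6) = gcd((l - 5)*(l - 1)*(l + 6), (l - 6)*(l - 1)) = l - 1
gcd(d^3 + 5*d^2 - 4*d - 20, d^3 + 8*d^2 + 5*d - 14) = d + 2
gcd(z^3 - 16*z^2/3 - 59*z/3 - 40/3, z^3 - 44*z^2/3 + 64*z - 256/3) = z - 8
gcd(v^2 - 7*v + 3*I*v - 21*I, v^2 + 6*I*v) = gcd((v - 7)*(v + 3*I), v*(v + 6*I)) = 1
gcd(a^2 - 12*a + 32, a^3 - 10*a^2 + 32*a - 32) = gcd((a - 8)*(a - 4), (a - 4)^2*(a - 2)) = a - 4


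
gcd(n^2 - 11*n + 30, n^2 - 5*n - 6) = n - 6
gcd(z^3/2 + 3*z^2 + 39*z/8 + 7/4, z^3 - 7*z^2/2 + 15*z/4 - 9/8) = 1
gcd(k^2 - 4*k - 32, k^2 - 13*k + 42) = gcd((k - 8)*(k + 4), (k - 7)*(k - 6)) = 1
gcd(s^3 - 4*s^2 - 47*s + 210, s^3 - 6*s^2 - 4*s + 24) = s - 6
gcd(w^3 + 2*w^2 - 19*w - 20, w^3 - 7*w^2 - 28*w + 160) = w^2 + w - 20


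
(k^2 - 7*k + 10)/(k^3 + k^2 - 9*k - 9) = (k^2 - 7*k + 10)/(k^3 + k^2 - 9*k - 9)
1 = 1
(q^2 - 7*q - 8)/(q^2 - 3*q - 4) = (q - 8)/(q - 4)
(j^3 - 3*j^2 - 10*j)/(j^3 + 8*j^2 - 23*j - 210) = j*(j + 2)/(j^2 + 13*j + 42)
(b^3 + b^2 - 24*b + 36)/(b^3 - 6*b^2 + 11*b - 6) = (b + 6)/(b - 1)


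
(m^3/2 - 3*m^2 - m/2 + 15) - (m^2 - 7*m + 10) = m^3/2 - 4*m^2 + 13*m/2 + 5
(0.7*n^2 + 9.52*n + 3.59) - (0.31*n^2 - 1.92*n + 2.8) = 0.39*n^2 + 11.44*n + 0.79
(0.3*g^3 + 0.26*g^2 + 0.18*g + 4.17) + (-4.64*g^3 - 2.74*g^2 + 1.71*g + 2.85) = -4.34*g^3 - 2.48*g^2 + 1.89*g + 7.02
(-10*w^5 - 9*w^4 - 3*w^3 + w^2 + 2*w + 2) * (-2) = 20*w^5 + 18*w^4 + 6*w^3 - 2*w^2 - 4*w - 4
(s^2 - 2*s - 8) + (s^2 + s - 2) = 2*s^2 - s - 10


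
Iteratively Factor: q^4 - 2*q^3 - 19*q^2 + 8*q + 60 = (q + 2)*(q^3 - 4*q^2 - 11*q + 30) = (q - 5)*(q + 2)*(q^2 + q - 6) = (q - 5)*(q - 2)*(q + 2)*(q + 3)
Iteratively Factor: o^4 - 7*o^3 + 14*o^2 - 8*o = (o)*(o^3 - 7*o^2 + 14*o - 8) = o*(o - 2)*(o^2 - 5*o + 4) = o*(o - 4)*(o - 2)*(o - 1)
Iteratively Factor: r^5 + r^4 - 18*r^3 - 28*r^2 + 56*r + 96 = (r - 4)*(r^4 + 5*r^3 + 2*r^2 - 20*r - 24) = (r - 4)*(r - 2)*(r^3 + 7*r^2 + 16*r + 12) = (r - 4)*(r - 2)*(r + 2)*(r^2 + 5*r + 6) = (r - 4)*(r - 2)*(r + 2)^2*(r + 3)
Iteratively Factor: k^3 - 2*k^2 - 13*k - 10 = (k + 2)*(k^2 - 4*k - 5) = (k + 1)*(k + 2)*(k - 5)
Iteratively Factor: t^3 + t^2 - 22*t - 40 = (t - 5)*(t^2 + 6*t + 8) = (t - 5)*(t + 4)*(t + 2)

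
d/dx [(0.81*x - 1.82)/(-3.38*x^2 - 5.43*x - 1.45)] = (2.7378*x^2 - 12.3032*x - 11.0571)/(11.4244*x^4 + 36.7068*x^3 + 39.2869*x^2 + 15.747*x + 2.1025)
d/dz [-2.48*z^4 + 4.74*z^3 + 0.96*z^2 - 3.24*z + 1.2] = -9.92*z^3 + 14.22*z^2 + 1.92*z - 3.24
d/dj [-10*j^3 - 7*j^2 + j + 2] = -30*j^2 - 14*j + 1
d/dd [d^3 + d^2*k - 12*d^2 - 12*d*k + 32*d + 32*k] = 3*d^2 + 2*d*k - 24*d - 12*k + 32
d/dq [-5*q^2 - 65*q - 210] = -10*q - 65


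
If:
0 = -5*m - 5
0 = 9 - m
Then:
No Solution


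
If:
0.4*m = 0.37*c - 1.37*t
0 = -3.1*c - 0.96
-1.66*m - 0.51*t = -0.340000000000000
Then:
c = -0.31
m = 0.25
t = -0.16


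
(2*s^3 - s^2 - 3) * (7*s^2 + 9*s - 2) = 14*s^5 + 11*s^4 - 13*s^3 - 19*s^2 - 27*s + 6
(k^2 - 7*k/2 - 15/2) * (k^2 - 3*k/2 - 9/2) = k^4 - 5*k^3 - 27*k^2/4 + 27*k + 135/4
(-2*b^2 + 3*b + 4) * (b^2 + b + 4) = -2*b^4 + b^3 - b^2 + 16*b + 16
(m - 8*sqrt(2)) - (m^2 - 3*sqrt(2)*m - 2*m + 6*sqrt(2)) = -m^2 + 3*m + 3*sqrt(2)*m - 14*sqrt(2)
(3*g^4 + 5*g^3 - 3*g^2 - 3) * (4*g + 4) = 12*g^5 + 32*g^4 + 8*g^3 - 12*g^2 - 12*g - 12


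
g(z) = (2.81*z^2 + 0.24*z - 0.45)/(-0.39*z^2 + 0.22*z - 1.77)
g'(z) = (0.78*z - 0.22)*(2.81*z^2 + 0.24*z - 0.45)/(-0.39*z^2 + 0.22*z - 1.77)^2 + (5.62*z + 0.24)/(-0.39*z^2 + 0.22*z - 1.77)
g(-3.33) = -4.38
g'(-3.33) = 0.90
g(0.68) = -0.56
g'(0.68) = -2.16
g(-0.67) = -0.31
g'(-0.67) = 1.57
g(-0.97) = -0.83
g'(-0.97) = 1.87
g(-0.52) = -0.09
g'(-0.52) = 1.32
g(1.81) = -3.47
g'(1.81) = -2.37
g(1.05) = -1.47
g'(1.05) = -2.67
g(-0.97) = -0.83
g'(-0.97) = 1.87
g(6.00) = -7.05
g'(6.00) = -0.17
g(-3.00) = -4.06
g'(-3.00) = 1.05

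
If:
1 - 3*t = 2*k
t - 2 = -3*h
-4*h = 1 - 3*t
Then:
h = 5/13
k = -10/13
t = 11/13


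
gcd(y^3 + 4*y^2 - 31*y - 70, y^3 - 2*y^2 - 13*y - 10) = y^2 - 3*y - 10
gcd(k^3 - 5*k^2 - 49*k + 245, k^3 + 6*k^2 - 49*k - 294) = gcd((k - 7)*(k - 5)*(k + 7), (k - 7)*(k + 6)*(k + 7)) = k^2 - 49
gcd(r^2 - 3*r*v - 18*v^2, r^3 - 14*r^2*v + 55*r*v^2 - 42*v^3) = r - 6*v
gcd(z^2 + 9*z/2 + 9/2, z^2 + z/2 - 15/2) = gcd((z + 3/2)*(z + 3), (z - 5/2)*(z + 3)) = z + 3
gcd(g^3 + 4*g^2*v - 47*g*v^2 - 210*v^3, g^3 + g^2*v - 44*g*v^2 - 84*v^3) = -g^2 + g*v + 42*v^2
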